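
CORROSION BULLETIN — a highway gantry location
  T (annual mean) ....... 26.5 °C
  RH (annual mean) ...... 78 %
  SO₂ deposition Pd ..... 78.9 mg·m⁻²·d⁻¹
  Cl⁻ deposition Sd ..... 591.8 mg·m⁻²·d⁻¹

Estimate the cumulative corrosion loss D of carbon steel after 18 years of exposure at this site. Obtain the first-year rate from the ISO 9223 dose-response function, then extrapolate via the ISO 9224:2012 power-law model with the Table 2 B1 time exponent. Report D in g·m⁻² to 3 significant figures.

D(18) = 8.39e+03 g·m⁻²

carbon steel: temperature factor f = -0.054·(16.5) = -0.8910
  SO₂ term: 1.77·78.9^0.52·exp(0.02·78-0.8910) = 33.5
  Sd branch = 0.102·Sd^0.62·e^(0.033·RH+0.04·T) = 202.1 μm/a
  sum: 33.5 + 202.1 → r_corr = 235.6 μm/a
Power-law: D(18) = r_corr · 18^0.523
  D(18) = 235.6 × 18^0.523 = 235.6 × 4.534 = 1068 μm
  Mass loss = 1068 μm × 7.85 g/cm³ = 8386 g·m⁻²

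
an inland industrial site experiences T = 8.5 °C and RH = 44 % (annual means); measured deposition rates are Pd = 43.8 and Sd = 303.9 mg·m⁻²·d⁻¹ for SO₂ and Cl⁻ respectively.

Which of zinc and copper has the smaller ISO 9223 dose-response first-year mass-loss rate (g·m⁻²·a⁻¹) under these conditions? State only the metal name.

copper

zinc: f(T) = +0.038·(T−10) [T≤10 °C] = -0.0570
  Pd branch = 0.0129·Pd^0.44·e^(0.046·RH+f) = 0.4865 μm/a
  Cl⁻ term: 0.0175·303.9^0.57·exp(0.008·44+0.085·8.5) = 1.333
  r_corr = 0.4865 + 1.333 = 1.82 μm/a
  mass loss = 1.82 μm/a × 7.14 g/cm³ = 12.99 g·m⁻²·a⁻¹
copper: T≤10 °C ⇒ hinge +0.126·(8.5−10) = -0.1890
  SO₂ term: 0.0053·43.8^0.26·exp(0.059·44-0.1890) = 0.1572
  Cl⁻ term: 0.01025·303.9^0.27·exp(0.036·44+0.049·8.5) = 0.3547
  sum: 0.1572 + 0.3547 → r_corr = 0.5119 μm/a
  mass loss = 0.5119 μm/a × 8.96 g/cm³ = 4.587 g·m⁻²·a⁻¹
Ordering by g·m⁻²·a⁻¹: zinc (13) > copper (4.59)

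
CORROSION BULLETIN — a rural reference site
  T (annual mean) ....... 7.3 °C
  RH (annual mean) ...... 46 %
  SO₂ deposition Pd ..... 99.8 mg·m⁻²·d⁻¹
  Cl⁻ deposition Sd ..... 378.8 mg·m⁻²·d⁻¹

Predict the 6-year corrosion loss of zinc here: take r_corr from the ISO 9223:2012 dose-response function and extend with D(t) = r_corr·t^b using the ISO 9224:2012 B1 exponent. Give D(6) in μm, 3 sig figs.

zinc: f(T) = +0.038·(T−10) [T≤10 °C] = -0.1026
  SO₂ term: 0.0129·99.8^0.44·exp(0.046·46-0.1026) = 0.7322
  Sd branch = 0.0175·Sd^0.57·e^(0.008·RH+0.085·T) = 1.387 μm/a
  r_corr = 0.7322 + 1.387 = 2.119 μm/a
Long-term exponent b (ISO 9224 Table 2, B1) = 0.813
  D(6) = 2.119 × 6^0.813 = 2.119 × 4.292 = 9.094 μm

D(6) = 9.09 μm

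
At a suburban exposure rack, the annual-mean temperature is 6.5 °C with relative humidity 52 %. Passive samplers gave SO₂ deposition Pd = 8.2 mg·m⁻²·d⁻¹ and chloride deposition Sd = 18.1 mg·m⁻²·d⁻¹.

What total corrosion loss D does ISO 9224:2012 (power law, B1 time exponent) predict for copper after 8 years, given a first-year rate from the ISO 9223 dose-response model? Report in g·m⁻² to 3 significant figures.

copper: temperature factor f = +0.126·(-3.5) = -0.4410
  Pd branch = 0.0053·Pd^0.26·e^(0.059·RH+f) = 0.1267 μm/a
  Sd branch = 0.01025·Sd^0.27·e^(0.036·RH+0.049·T) = 0.2003 μm/a
  sum: 0.1267 + 0.2003 → r_corr = 0.327 μm/a
Power-law: D(8) = r_corr · 8^0.667
  D(8) = 0.327 × 8^0.667 = 0.327 × 4.003 = 1.309 μm
  Mass loss = 1.309 μm × 8.96 g/cm³ = 11.73 g·m⁻²

D(8) = 11.7 g·m⁻²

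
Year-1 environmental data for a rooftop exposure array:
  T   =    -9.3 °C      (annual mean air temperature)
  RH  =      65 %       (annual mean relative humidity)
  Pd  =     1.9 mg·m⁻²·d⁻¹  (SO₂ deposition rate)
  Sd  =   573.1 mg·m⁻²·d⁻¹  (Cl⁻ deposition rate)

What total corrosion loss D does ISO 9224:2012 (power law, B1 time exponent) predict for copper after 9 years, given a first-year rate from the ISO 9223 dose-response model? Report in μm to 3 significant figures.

D(9) = 1.73 μm

copper: temperature factor f = +0.126·(-19.3) = -2.4318
  sulphur-dioxide contribution → 0.02548 μm/a
  chloride contribution → 0.3748 μm/a
  ⇒ r_corr(copper) = 0.4003 μm/a
Power-law: D(9) = r_corr · 9^0.667
  D(9) = 0.4003 × 9^0.667 = 0.4003 × 4.33 = 1.733 μm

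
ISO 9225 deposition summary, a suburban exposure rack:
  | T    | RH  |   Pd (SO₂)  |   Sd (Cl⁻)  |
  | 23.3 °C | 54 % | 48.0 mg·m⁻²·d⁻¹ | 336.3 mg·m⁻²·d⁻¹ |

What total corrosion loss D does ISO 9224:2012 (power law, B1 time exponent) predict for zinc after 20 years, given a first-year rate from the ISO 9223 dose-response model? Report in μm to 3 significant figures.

zinc: temperature factor f = -0.071·(13.3) = -0.9443
  Pd branch = 0.0129·Pd^0.44·e^(0.046·RH+f) = 0.3304 μm/a
  Sd branch = 0.0175·Sd^0.57·e^(0.008·RH+0.085·T) = 5.383 μm/a
  sum: 0.3304 + 5.383 → r_corr = 5.713 μm/a
ISO 9224: D(t) = r_corr · t^b with b = 0.813 (zinc, B1)
  D(20) = 5.713 × 20^0.813 = 5.713 × 11.42 = 65.26 μm

D(20) = 65.3 μm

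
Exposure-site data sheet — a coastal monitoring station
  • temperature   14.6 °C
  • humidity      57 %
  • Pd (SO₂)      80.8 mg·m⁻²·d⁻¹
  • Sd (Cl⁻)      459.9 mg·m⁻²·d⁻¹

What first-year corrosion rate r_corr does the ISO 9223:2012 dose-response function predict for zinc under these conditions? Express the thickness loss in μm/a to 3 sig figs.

zinc: T>10 °C ⇒ hinge -0.071·(14.6−10) = -0.3266
  SO₂ term: 0.0129·80.8^0.44·exp(0.046·57-0.3266) = 0.8846
  Cl⁻ term: 0.0175·459.9^0.57·exp(0.008·57+0.085·14.6) = 3.146
  sum: 0.8846 + 3.146 → r_corr = 4.031 μm/a

r_corr = 4.03 μm/a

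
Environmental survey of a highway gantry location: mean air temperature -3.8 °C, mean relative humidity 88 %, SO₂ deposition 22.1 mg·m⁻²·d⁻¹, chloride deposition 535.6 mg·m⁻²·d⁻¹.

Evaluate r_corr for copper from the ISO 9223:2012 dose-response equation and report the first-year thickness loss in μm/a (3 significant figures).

copper: f(T) = +0.126·(T−10) [T≤10 °C] = -1.7388
  Pd branch = 0.0053·Pd^0.26·e^(0.059·RH+f) = 0.3746 μm/a
  Cl⁻ term: 0.01025·535.6^0.27·exp(0.036·88+0.049·-3.8) = 1.103
  sum: 0.3746 + 1.103 → r_corr = 1.477 μm/a

r_corr = 1.48 μm/a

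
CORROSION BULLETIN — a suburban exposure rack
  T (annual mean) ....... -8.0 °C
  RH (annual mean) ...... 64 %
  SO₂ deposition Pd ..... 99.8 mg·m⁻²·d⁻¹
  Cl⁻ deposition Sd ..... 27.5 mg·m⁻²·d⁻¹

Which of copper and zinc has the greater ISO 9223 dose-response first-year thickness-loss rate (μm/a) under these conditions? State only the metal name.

copper: temperature factor f = +0.126·(-18.0) = -2.2680
  Pd branch = 0.0053·Pd^0.26·e^(0.059·RH+f) = 0.07924 μm/a
  Sd branch = 0.01025·Sd^0.27·e^(0.036·RH+0.049·T) = 0.1697 μm/a
  r_corr = 0.07924 + 0.1697 = 0.249 μm/a
zinc: T≤10 °C ⇒ hinge +0.038·(-8.0−10) = -0.6840
  Pd branch = 0.0129·Pd^0.44·e^(0.046·RH+f) = 0.9369 μm/a
  Cl⁻ term: 0.0175·27.5^0.57·exp(0.008·64+0.085·-8.0) = 0.09784
  sum: 0.9369 + 0.09784 → r_corr = 1.035 μm/a
Ordering by μm/a: zinc (1.03) > copper (0.249)

zinc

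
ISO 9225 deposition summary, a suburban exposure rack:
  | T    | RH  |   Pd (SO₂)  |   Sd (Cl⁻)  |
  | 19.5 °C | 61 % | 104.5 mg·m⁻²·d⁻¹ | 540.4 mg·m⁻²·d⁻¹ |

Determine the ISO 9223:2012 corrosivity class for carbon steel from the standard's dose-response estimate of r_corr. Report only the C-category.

C5

carbon steel: f(T) = -0.054·(T−10) [T>10 °C] = -0.5130
  SO₂ term: 1.77·104.5^0.52·exp(0.02·61-0.5130) = 40.27
  Sd branch = 0.102·Sd^0.62·e^(0.033·RH+0.04·T) = 82.39 μm/a
  sum: 40.27 + 82.39 → r_corr = 122.7 μm/a
Category bounds: 80…200 μm/a bracket r_corr ⇒ C5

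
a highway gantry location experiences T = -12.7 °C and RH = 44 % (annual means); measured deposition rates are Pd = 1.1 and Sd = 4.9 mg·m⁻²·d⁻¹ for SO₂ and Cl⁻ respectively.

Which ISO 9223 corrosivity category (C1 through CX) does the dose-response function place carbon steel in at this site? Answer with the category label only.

C1

carbon steel: f(T) = +0.150·(T−10) [T≤10 °C] = -3.4050
  sulphur-dioxide contribution → 0.1489 μm/a
  chloride contribution → 0.7023 μm/a
  ⇒ r_corr(carbon steel) = 0.8512 μm/a
0.851 μm/a falls in (0, 1.3] for carbon steel → category C1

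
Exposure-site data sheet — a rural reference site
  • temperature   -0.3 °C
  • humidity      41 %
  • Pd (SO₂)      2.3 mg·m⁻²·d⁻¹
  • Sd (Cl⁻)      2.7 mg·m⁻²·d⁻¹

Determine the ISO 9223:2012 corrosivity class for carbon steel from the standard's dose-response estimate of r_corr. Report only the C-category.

carbon steel: temperature factor f = +0.150·(-10.3) = -1.5450
  Pd branch = 1.77·Pd^0.52·e^(0.02·RH+f) = 1.322 μm/a
  Sd branch = 0.102·Sd^0.62·e^(0.033·RH+0.04·T) = 0.7218 μm/a
  r_corr = 1.322 + 0.7218 = 2.044 μm/a
2.04 μm/a falls in (1.3, 25] for carbon steel → category C2

C2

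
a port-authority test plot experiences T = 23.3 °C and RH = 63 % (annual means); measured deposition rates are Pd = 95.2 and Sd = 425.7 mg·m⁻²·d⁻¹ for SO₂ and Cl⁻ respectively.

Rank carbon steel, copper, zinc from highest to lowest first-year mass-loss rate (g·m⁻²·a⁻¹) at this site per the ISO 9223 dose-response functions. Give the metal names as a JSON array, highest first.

["carbon steel", "zinc", "copper"]

carbon steel: f(T) = -0.054·(T−10) [T>10 °C] = -0.7182
  SO₂ term: 1.77·95.2^0.52·exp(0.02·63-0.7182) = 32.52
  Cl⁻ term: 0.102·425.7^0.62·exp(0.033·63+0.04·23.3) = 88.37
  sum: 32.52 + 88.37 → r_corr = 120.9 μm/a
  mass loss = 120.9 μm/a × 7.85 g/cm³ = 949 g·m⁻²·a⁻¹
copper: f(T) = -0.080·(T−10) [T>10 °C] = -1.0640
  SO₂ term: 0.0053·95.2^0.26·exp(0.059·63-1.0640) = 0.246
  Sd branch = 0.01025·Sd^0.27·e^(0.036·RH+0.049·T) = 1.59 μm/a
  r_corr = 0.246 + 1.59 = 1.836 μm/a
  mass loss = 1.836 μm/a × 8.96 g/cm³ = 16.45 g·m⁻²·a⁻¹
zinc: T>10 °C ⇒ hinge -0.071·(23.3−10) = -0.9443
  SO₂ term: 0.0129·95.2^0.44·exp(0.046·63-0.9443) = 0.6756
  Cl⁻ term: 0.0175·425.7^0.57·exp(0.008·63+0.085·23.3) = 6.617
  sum: 0.6756 + 6.617 → r_corr = 7.292 μm/a
  mass loss = 7.292 μm/a × 7.14 g/cm³ = 52.07 g·m⁻²·a⁻¹
Ordering by g·m⁻²·a⁻¹: carbon steel (949) > zinc (52.1) > copper (16.5)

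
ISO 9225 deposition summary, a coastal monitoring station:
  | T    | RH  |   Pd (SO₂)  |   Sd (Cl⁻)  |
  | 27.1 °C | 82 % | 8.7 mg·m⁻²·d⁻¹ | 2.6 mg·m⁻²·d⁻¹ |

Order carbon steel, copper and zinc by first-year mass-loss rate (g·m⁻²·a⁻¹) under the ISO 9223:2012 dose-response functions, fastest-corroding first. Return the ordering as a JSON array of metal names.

["carbon steel", "copper", "zinc"]

carbon steel: f(T) = -0.054·(T−10) [T>10 °C] = -0.9234
  SO₂ term: 1.77·8.7^0.52·exp(0.02·82-0.9234) = 11.16
  Cl⁻ term: 0.102·2.6^0.62·exp(0.033·82+0.04·27.1) = 8.163
  sum: 11.16 + 8.163 → r_corr = 19.33 μm/a
  mass loss = 19.33 μm/a × 7.85 g/cm³ = 151.7 g·m⁻²·a⁻¹
copper: T>10 °C ⇒ hinge -0.080·(27.1−10) = -1.3680
  SO₂ term: 0.0053·8.7^0.26·exp(0.059·82-1.3680) = 0.2989
  Cl⁻ term: 0.01025·2.6^0.27·exp(0.036·82+0.049·27.1) = 0.9583
  sum: 0.2989 + 0.9583 → r_corr = 1.257 μm/a
  mass loss = 1.257 μm/a × 8.96 g/cm³ = 11.26 g·m⁻²·a⁻¹
zinc: f(T) = -0.071·(T−10) [T>10 °C] = -1.2141
  Pd branch = 0.0129·Pd^0.44·e^(0.046·RH+f) = 0.4314 μm/a
  Cl⁻ term: 0.0175·2.6^0.57·exp(0.008·82+0.085·27.1) = 0.5819
  sum: 0.4314 + 0.5819 → r_corr = 1.013 μm/a
  mass loss = 1.013 μm/a × 7.14 g/cm³ = 7.235 g·m⁻²·a⁻¹
Ordering by g·m⁻²·a⁻¹: carbon steel (152) > copper (11.3) > zinc (7.24)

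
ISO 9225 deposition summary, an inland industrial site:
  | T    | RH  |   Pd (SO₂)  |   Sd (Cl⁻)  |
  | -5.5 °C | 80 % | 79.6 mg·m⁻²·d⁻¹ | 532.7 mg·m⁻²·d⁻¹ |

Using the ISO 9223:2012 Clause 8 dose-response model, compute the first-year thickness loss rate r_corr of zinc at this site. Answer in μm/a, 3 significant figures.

zinc: temperature factor f = +0.038·(-15.5) = -0.5890
  Pd branch = 0.0129·Pd^0.44·e^(0.046·RH+f) = 1.947 μm/a
  Cl⁻ term: 0.0175·532.7^0.57·exp(0.008·80+0.085·-5.5) = 0.7448
  sum: 1.947 + 0.7448 → r_corr = 2.692 μm/a

r_corr = 2.69 μm/a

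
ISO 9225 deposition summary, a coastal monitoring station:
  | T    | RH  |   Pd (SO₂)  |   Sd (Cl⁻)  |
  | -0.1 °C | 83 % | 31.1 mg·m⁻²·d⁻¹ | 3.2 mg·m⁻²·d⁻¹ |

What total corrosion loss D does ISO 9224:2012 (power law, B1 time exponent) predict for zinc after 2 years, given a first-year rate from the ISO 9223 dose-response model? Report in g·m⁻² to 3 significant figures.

D(2) = 23.6 g·m⁻²

zinc: f(T) = +0.038·(T−10) [T≤10 °C] = -0.3838
  Pd branch = 0.0129·Pd^0.44·e^(0.046·RH+f) = 1.815 μm/a
  Cl⁻ term: 0.0175·3.2^0.57·exp(0.008·83+0.085·-0.1) = 0.06541
  r_corr = 1.815 + 0.06541 = 1.88 μm/a
ISO 9224: D(t) = r_corr · t^b with b = 0.813 (zinc, B1)
  D(2) = 1.88 × 2^0.813 = 1.88 × 1.757 = 3.303 μm
  Mass loss = 3.303 μm × 7.14 g/cm³ = 23.59 g·m⁻²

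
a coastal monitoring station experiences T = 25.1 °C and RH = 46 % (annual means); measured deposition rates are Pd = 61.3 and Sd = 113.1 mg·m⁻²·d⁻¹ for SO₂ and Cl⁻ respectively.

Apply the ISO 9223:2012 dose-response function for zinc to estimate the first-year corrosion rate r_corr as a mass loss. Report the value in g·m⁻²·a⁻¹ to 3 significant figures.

zinc: T>10 °C ⇒ hinge -0.071·(25.1−10) = -1.0721
  SO₂ term: 0.0129·61.3^0.44·exp(0.046·46-1.0721) = 0.2241
  Cl⁻ term: 0.0175·113.1^0.57·exp(0.008·46+0.085·25.1) = 3.162
  sum: 0.2241 + 3.162 → r_corr = 3.386 μm/a
Convert to mass loss: 3.386 μm/a × 7.14 g/cm³ = 24.17 g·m⁻²·a⁻¹

r_corr = 24.2 g·m⁻²·a⁻¹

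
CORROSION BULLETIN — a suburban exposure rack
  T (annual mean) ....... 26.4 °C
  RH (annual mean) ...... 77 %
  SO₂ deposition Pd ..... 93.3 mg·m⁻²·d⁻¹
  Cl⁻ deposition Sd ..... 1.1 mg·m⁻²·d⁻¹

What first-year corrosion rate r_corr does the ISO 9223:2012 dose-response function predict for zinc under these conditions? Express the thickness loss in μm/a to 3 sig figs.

zinc: f(T) = -0.071·(T−10) [T>10 °C] = -1.1644
  Pd branch = 0.0129·Pd^0.44·e^(0.046·RH+f) = 1.023 μm/a
  Sd branch = 0.0175·Sd^0.57·e^(0.008·RH+0.085·T) = 0.3226 μm/a
  sum: 1.023 + 0.3226 → r_corr = 1.346 μm/a

r_corr = 1.35 μm/a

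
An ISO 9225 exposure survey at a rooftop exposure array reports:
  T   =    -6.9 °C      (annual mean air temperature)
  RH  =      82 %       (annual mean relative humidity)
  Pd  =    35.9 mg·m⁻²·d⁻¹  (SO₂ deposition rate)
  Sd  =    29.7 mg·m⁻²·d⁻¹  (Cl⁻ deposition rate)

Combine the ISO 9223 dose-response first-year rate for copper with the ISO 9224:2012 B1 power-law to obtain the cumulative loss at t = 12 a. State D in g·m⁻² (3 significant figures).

D(12) = 25.9 g·m⁻²

copper: T≤10 °C ⇒ hinge +0.126·(-6.9−10) = -2.1294
  sulphur-dioxide contribution → 0.2018 μm/a
  chloride contribution → 0.3496 μm/a
  ⇒ r_corr(copper) = 0.5514 μm/a
Long-term exponent b (ISO 9224 Table 2, B1) = 0.667
  D(12) = 0.5514 × 12^0.667 = 0.5514 × 5.246 = 2.893 μm
  Mass loss = 2.893 μm × 8.96 g/cm³ = 25.92 g·m⁻²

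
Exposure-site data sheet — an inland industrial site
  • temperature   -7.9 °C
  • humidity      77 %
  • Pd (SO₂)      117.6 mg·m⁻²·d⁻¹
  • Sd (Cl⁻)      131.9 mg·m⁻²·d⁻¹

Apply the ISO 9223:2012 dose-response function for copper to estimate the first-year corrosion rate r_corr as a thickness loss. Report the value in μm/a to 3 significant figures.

copper: temperature factor f = +0.126·(-17.9) = -2.2554
  sulphur-dioxide contribution → 0.1803 μm/a
  chloride contribution → 0.4159 μm/a
  total first-year rate 0.5962 μm/a

r_corr = 0.596 μm/a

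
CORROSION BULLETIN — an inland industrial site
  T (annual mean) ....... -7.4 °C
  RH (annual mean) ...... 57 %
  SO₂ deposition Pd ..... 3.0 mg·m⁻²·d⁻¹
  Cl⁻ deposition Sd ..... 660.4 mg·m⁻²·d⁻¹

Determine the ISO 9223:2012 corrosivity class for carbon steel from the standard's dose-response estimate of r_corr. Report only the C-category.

carbon steel: f(T) = +0.150·(T−10) [T≤10 °C] = -2.6100
  Pd branch = 1.77·Pd^0.52·e^(0.02·RH+f) = 0.7205 μm/a
  Sd branch = 0.102·Sd^0.62·e^(0.033·RH+0.04·T) = 27.88 μm/a
  r_corr = 0.7205 + 27.88 = 28.6 μm/a
28.6 μm/a falls in (25, 50] for carbon steel → category C3

C3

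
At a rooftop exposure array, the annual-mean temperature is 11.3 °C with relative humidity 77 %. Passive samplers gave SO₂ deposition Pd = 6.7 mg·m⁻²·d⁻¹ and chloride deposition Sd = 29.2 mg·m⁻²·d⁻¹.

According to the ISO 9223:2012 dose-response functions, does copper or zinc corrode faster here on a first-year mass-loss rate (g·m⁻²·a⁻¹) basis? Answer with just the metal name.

copper

copper: T>10 °C ⇒ hinge -0.080·(11.3−10) = -0.1040
  Pd branch = 0.0053·Pd^0.26·e^(0.059·RH+f) = 0.736 μm/a
  Cl⁻ term: 0.01025·29.2^0.27·exp(0.036·77+0.049·11.3) = 0.7091
  r_corr = 0.736 + 0.7091 = 1.445 μm/a
  mass loss = 1.445 μm/a × 8.96 g/cm³ = 12.95 g·m⁻²·a⁻¹
zinc: temperature factor f = -0.071·(1.3) = -0.0923
  Pd branch = 0.0129·Pd^0.44·e^(0.046·RH+f) = 0.9381 μm/a
  Sd branch = 0.0175·Sd^0.57·e^(0.008·RH+0.085·T) = 0.5794 μm/a
  r_corr = 0.9381 + 0.5794 = 1.517 μm/a
  mass loss = 1.517 μm/a × 7.14 g/cm³ = 10.83 g·m⁻²·a⁻¹
Ordering by g·m⁻²·a⁻¹: copper (12.9) > zinc (10.8)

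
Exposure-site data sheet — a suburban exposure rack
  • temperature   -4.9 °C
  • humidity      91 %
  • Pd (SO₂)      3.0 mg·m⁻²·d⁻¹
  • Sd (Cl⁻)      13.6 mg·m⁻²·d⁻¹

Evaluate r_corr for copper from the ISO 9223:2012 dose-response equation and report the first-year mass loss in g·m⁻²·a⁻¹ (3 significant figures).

r_corr = 5.94 g·m⁻²·a⁻¹

copper: temperature factor f = +0.126·(-14.9) = -1.8774
  SO₂ term: 0.0053·3.0^0.26·exp(0.059·91-1.8774) = 0.2316
  Sd branch = 0.01025·Sd^0.27·e^(0.036·RH+0.049·T) = 0.4318 μm/a
  r_corr = 0.2316 + 0.4318 = 0.6634 μm/a
Convert to mass loss: 0.6634 μm/a × 8.96 g/cm³ = 5.944 g·m⁻²·a⁻¹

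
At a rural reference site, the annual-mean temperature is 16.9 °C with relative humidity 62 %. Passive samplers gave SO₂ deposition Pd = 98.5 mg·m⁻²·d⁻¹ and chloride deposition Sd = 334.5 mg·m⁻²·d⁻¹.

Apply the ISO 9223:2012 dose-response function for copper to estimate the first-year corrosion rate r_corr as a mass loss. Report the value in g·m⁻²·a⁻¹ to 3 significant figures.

copper: f(T) = -0.080·(T−10) [T>10 °C] = -0.5520
  SO₂ term: 0.0053·98.5^0.26·exp(0.059·62-0.5520) = 0.3904
  Cl⁻ term: 0.01025·334.5^0.27·exp(0.036·62+0.049·16.9) = 1.05
  r_corr = 0.3904 + 1.05 = 1.441 μm/a
Convert to mass loss: 1.441 μm/a × 8.96 g/cm³ = 12.91 g·m⁻²·a⁻¹

r_corr = 12.9 g·m⁻²·a⁻¹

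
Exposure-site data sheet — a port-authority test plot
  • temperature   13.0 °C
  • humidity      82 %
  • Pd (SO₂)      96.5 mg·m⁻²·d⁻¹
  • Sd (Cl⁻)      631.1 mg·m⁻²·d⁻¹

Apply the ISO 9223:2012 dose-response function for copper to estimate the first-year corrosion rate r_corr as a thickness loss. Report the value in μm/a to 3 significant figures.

copper: f(T) = -0.080·(T−10) [T>10 °C] = -0.2400
  SO₂ term: 0.0053·96.5^0.26·exp(0.059·82-0.2400) = 1.726
  Cl⁻ term: 0.01025·631.1^0.27·exp(0.036·82+0.049·13.0) = 2.116
  r_corr = 1.726 + 2.116 = 3.842 μm/a

r_corr = 3.84 μm/a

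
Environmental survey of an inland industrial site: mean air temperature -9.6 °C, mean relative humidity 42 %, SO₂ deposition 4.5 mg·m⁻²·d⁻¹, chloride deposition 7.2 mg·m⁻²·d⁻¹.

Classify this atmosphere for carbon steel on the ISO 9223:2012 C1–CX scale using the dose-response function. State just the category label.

carbon steel: f(T) = +0.150·(T−10) [T≤10 °C] = -2.9400
  sulphur-dioxide contribution → 0.4738 μm/a
  chloride contribution → 0.9447 μm/a
  total first-year rate 1.419 μm/a
ISO 9223 Table 2 (carbon steel): 1.3 < 1.42 ≤ 25 μm/a ⇒ C2

C2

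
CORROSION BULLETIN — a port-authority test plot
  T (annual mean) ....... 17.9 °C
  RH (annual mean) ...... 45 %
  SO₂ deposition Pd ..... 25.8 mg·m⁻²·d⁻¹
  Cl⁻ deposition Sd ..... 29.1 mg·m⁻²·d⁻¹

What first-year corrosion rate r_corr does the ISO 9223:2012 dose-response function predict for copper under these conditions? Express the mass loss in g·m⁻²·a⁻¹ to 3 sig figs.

copper: f(T) = -0.080·(T−10) [T>10 °C] = -0.6320
  SO₂ term: 0.0053·25.8^0.26·exp(0.059·45-0.6320) = 0.0933
  Sd branch = 0.01025·Sd^0.27·e^(0.036·RH+0.049·T) = 0.3094 μm/a
  r_corr = 0.0933 + 0.3094 = 0.4026 μm/a
Convert to mass loss: 0.4026 μm/a × 8.96 g/cm³ = 3.608 g·m⁻²·a⁻¹

r_corr = 3.61 g·m⁻²·a⁻¹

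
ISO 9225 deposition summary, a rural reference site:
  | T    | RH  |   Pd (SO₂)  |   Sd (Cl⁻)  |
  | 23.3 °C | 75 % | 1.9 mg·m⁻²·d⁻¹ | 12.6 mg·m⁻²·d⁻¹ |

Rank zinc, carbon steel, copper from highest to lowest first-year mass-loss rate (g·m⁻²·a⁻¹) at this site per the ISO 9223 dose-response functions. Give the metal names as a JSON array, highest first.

["carbon steel", "copper", "zinc"]

zinc: T>10 °C ⇒ hinge -0.071·(23.3−10) = -0.9443
  Pd branch = 0.0129·Pd^0.44·e^(0.046·RH+f) = 0.2096 μm/a
  Cl⁻ term: 0.0175·12.6^0.57·exp(0.008·75+0.085·23.3) = 0.9794
  r_corr = 0.2096 + 0.9794 = 1.189 μm/a
  mass loss = 1.189 μm/a × 7.14 g/cm³ = 8.489 g·m⁻²·a⁻¹
carbon steel: T>10 °C ⇒ hinge -0.054·(23.3−10) = -0.7182
  Pd branch = 1.77·Pd^0.52·e^(0.02·RH+f) = 5.401 μm/a
  Sd branch = 0.102·Sd^0.62·e^(0.033·RH+0.04·T) = 14.81 μm/a
  r_corr = 5.401 + 14.81 = 20.21 μm/a
  mass loss = 20.21 μm/a × 7.85 g/cm³ = 158.6 g·m⁻²·a⁻¹
copper: T>10 °C ⇒ hinge -0.080·(23.3−10) = -1.0640
  SO₂ term: 0.0053·1.9^0.26·exp(0.059·75-1.0640) = 0.1805
  Sd branch = 0.01025·Sd^0.27·e^(0.036·RH+0.049·T) = 0.9468 μm/a
  sum: 0.1805 + 0.9468 → r_corr = 1.127 μm/a
  mass loss = 1.127 μm/a × 8.96 g/cm³ = 10.1 g·m⁻²·a⁻¹
Ordering by g·m⁻²·a⁻¹: carbon steel (159) > copper (10.1) > zinc (8.49)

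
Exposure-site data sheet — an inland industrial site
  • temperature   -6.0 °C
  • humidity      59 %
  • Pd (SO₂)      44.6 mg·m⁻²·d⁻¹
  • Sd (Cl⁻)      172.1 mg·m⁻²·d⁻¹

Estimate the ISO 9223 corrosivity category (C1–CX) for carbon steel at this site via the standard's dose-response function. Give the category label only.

carbon steel: temperature factor f = +0.150·(-16.0) = -2.4000
  Pd branch = 1.77·Pd^0.52·e^(0.02·RH+f) = 3.765 μm/a
  Cl⁻ term: 0.102·172.1^0.62·exp(0.033·59+0.04·-6.0) = 13.68
  r_corr = 3.765 + 13.68 = 17.45 μm/a
Category bounds: 1.3…25 μm/a bracket r_corr ⇒ C2

C2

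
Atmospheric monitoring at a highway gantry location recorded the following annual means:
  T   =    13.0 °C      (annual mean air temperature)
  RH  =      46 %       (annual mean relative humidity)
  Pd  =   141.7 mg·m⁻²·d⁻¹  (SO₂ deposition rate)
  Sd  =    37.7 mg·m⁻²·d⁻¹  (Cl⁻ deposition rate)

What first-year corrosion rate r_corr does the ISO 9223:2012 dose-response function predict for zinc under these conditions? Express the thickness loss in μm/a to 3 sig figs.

r_corr = 1.37 μm/a

zinc: temperature factor f = -0.071·(3.0) = -0.2130
  SO₂ term: 0.0129·141.7^0.44·exp(0.046·46-0.2130) = 0.765
  Sd branch = 0.0175·Sd^0.57·e^(0.008·RH+0.085·T) = 0.6043 μm/a
  sum: 0.765 + 0.6043 → r_corr = 1.369 μm/a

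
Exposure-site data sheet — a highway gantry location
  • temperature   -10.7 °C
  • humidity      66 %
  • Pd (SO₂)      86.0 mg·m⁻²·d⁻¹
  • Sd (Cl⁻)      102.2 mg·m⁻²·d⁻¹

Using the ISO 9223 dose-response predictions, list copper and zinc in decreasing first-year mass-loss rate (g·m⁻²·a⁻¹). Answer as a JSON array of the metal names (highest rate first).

copper: T≤10 °C ⇒ hinge +0.126·(-10.7−10) = -2.6082
  Pd branch = 0.0053·Pd^0.26·e^(0.059·RH+f) = 0.06105 μm/a
  Sd branch = 0.01025·Sd^0.27·e^(0.036·RH+0.049·T) = 0.2278 μm/a
  sum: 0.06105 + 0.2278 → r_corr = 0.2888 μm/a
  mass loss = 0.2888 μm/a × 8.96 g/cm³ = 2.588 g·m⁻²·a⁻¹
zinc: T≤10 °C ⇒ hinge +0.038·(-10.7−10) = -0.7866
  SO₂ term: 0.0129·86.0^0.44·exp(0.046·66-0.7866) = 0.8683
  Sd branch = 0.0175·Sd^0.57·e^(0.008·RH+0.085·T) = 0.167 μm/a
  r_corr = 0.8683 + 0.167 = 1.035 μm/a
  mass loss = 1.035 μm/a × 7.14 g/cm³ = 7.392 g·m⁻²·a⁻¹
Ordering by g·m⁻²·a⁻¹: zinc (7.39) > copper (2.59)

["zinc", "copper"]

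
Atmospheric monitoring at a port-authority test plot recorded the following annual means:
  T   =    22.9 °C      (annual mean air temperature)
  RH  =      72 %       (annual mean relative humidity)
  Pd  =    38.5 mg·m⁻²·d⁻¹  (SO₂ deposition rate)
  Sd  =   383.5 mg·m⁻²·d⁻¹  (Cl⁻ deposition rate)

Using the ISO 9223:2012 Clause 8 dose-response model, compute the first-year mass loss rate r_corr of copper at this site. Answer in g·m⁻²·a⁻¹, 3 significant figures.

r_corr = 21.8 g·m⁻²·a⁻¹

copper: temperature factor f = -0.080·(12.9) = -1.0320
  SO₂ term: 0.0053·38.5^0.26·exp(0.059·72-1.0320) = 0.3413
  Cl⁻ term: 0.01025·383.5^0.27·exp(0.036·72+0.049·22.9) = 2.096
  sum: 0.3413 + 2.096 → r_corr = 2.437 μm/a
Convert to mass loss: 2.437 μm/a × 8.96 g/cm³ = 21.84 g·m⁻²·a⁻¹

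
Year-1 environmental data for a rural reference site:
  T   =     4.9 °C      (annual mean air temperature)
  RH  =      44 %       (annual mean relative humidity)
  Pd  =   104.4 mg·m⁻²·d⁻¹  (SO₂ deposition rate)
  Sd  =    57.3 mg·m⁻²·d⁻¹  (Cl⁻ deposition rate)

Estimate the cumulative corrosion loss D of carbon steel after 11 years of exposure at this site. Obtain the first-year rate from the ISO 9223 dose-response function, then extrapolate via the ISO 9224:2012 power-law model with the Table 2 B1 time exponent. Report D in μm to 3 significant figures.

D(11) = 101 μm

carbon steel: temperature factor f = +0.150·(-5.1) = -0.7650
  sulphur-dioxide contribution → 22.27 μm/a
  chloride contribution → 6.522 μm/a
  total first-year rate 28.79 μm/a
Power-law: D(11) = r_corr · 11^0.523
  D(11) = 28.79 × 11^0.523 = 28.79 × 3.505 = 100.9 μm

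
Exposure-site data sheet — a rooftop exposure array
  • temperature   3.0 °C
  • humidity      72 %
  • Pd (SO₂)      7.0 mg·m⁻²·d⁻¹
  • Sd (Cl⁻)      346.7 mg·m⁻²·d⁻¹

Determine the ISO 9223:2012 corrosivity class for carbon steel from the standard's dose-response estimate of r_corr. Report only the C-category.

C4

carbon steel: f(T) = +0.150·(T−10) [T≤10 °C] = -1.0500
  Pd branch = 1.77·Pd^0.52·e^(0.02·RH+f) = 7.191 μm/a
  Sd branch = 0.102·Sd^0.62·e^(0.033·RH+0.04·T) = 46.49 μm/a
  r_corr = 7.191 + 46.49 = 53.68 μm/a
Category bounds: 50…80 μm/a bracket r_corr ⇒ C4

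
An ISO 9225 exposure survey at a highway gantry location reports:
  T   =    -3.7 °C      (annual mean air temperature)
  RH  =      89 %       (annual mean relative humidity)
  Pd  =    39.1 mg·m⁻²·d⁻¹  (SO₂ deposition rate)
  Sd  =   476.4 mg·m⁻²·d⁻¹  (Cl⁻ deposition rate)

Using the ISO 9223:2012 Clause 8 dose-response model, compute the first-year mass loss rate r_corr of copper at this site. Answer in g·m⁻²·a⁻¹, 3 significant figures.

r_corr = 14.2 g·m⁻²·a⁻¹

copper: f(T) = +0.126·(T−10) [T≤10 °C] = -1.7262
  SO₂ term: 0.0053·39.1^0.26·exp(0.059·89-1.7262) = 0.4667
  Sd branch = 0.01025·Sd^0.27·e^(0.036·RH+0.049·T) = 1.113 μm/a
  sum: 0.4667 + 1.113 → r_corr = 1.58 μm/a
Convert to mass loss: 1.58 μm/a × 8.96 g/cm³ = 14.15 g·m⁻²·a⁻¹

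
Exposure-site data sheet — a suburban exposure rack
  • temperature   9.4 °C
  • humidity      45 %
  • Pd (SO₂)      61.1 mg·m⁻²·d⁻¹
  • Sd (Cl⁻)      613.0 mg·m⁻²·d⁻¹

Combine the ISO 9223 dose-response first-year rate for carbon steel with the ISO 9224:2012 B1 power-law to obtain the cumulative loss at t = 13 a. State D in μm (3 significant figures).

D(13) = 263 μm

carbon steel: temperature factor f = +0.150·(-0.6) = -0.0900
  SO₂ term: 1.77·61.1^0.52·exp(0.02·45-0.0900) = 33.77
  Sd branch = 0.102·Sd^0.62·e^(0.033·RH+0.04·T) = 35.08 μm/a
  r_corr = 33.77 + 35.08 = 68.85 μm/a
Power-law: D(13) = r_corr · 13^0.523
  D(13) = 68.85 × 13^0.523 = 68.85 × 3.825 = 263.3 μm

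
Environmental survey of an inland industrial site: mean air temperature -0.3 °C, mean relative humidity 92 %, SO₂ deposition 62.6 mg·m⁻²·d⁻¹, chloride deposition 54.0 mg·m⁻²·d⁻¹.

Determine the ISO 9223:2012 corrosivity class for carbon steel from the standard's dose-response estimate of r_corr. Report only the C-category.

C3

carbon steel: f(T) = +0.150·(T−10) [T≤10 °C] = -1.5450
  sulphur-dioxide contribution → 20.43 μm/a
  chloride contribution → 24.89 μm/a
  ⇒ r_corr(carbon steel) = 45.32 μm/a
ISO 9223 Table 2 (carbon steel): 25 < 45.3 ≤ 50 μm/a ⇒ C3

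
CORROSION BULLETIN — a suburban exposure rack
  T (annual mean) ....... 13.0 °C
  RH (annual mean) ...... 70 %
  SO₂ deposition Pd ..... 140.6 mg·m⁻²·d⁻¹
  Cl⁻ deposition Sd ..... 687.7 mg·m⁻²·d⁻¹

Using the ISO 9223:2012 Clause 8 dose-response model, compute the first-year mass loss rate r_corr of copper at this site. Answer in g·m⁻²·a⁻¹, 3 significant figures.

copper: T>10 °C ⇒ hinge -0.080·(13.0−10) = -0.2400
  SO₂ term: 0.0053·140.6^0.26·exp(0.059·70-0.2400) = 0.9379
  Sd branch = 0.01025·Sd^0.27·e^(0.036·RH+0.049·T) = 1.406 μm/a
  sum: 0.9379 + 1.406 → r_corr = 2.344 μm/a
Convert to mass loss: 2.344 μm/a × 8.96 g/cm³ = 21 g·m⁻²·a⁻¹

r_corr = 21.0 g·m⁻²·a⁻¹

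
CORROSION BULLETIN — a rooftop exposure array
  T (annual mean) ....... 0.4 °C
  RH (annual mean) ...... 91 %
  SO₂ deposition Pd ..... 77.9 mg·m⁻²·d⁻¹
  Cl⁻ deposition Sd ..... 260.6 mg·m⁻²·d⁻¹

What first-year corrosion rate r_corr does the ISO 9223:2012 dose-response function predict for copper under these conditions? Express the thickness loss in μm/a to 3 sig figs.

copper: T≤10 °C ⇒ hinge +0.126·(0.4−10) = -1.2096
  SO₂ term: 0.0053·77.9^0.26·exp(0.059·91-1.2096) = 1.053
  Sd branch = 0.01025·Sd^0.27·e^(0.036·RH+0.049·T) = 1.243 μm/a
  sum: 1.053 + 1.243 → r_corr = 2.296 μm/a

r_corr = 2.30 μm/a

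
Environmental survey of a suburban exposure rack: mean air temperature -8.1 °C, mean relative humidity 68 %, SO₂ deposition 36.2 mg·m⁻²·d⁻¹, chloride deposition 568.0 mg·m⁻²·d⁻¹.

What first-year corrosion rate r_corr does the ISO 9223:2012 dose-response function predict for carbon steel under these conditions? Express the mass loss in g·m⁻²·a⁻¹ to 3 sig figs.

carbon steel: T≤10 °C ⇒ hinge +0.150·(-8.1−10) = -2.7150
  Pd branch = 1.77·Pd^0.52·e^(0.02·RH+f) = 2.951 μm/a
  Cl⁻ term: 0.102·568.0^0.62·exp(0.033·68+0.04·-8.1) = 35.49
  sum: 2.951 + 35.49 → r_corr = 38.44 μm/a
Convert to mass loss: 38.44 μm/a × 7.85 g/cm³ = 301.8 g·m⁻²·a⁻¹

r_corr = 302 g·m⁻²·a⁻¹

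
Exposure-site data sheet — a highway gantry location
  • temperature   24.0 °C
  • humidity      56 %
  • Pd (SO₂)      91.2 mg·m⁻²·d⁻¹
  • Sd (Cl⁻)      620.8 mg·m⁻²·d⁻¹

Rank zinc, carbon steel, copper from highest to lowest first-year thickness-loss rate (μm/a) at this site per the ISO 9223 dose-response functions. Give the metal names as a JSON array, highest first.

["carbon steel", "zinc", "copper"]

zinc: temperature factor f = -0.071·(14.0) = -0.9940
  sulphur-dioxide contribution → 0.4571 μm/a
  chloride contribution → 8.233 μm/a
  ⇒ r_corr(zinc) = 8.69 μm/a
carbon steel: temperature factor f = -0.054·(14.0) = -0.7560
  sulphur-dioxide contribution → 26.62 μm/a
  chloride contribution → 91.14 μm/a
  total first-year rate 117.8 μm/a
copper: T>10 °C ⇒ hinge -0.080·(24.0−10) = -1.1200
  sulphur-dioxide contribution → 0.1522 μm/a
  chloride contribution → 1.416 μm/a
  total first-year rate 1.568 μm/a
Ordering by μm/a: carbon steel (118) > zinc (8.69) > copper (1.57)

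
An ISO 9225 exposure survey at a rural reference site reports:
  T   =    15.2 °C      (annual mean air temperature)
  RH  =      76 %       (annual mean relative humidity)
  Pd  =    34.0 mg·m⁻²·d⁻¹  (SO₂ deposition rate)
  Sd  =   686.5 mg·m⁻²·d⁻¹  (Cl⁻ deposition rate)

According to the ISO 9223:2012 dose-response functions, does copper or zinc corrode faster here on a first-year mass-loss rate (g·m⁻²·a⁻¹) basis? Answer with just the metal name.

copper: T>10 °C ⇒ hinge -0.080·(15.2−10) = -0.4160
  sulphur-dioxide contribution → 0.7748 μm/a
  chloride contribution → 1.942 μm/a
  total first-year rate 2.717 μm/a
  mass loss = 2.717 μm/a × 8.96 g/cm³ = 24.34 g·m⁻²·a⁻¹
zinc: temperature factor f = -0.071·(5.2) = -0.3692
  sulphur-dioxide contribution → 1.388 μm/a
  chloride contribution → 4.843 μm/a
  ⇒ r_corr(zinc) = 6.231 μm/a
  mass loss = 6.231 μm/a × 7.14 g/cm³ = 44.49 g·m⁻²·a⁻¹
Ordering by g·m⁻²·a⁻¹: zinc (44.5) > copper (24.3)

zinc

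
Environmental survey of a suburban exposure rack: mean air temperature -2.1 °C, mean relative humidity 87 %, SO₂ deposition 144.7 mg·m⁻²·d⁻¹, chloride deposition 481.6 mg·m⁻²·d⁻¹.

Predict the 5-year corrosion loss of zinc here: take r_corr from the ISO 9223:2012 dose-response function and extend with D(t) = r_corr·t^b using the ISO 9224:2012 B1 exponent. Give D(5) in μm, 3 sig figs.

D(5) = 18.4 μm

zinc: temperature factor f = +0.038·(-12.1) = -0.4598
  Pd branch = 0.0129·Pd^0.44·e^(0.046·RH+f) = 3.977 μm/a
  Sd branch = 0.0175·Sd^0.57·e^(0.008·RH+0.085·T) = 0.9929 μm/a
  sum: 3.977 + 0.9929 → r_corr = 4.97 μm/a
ISO 9224: D(t) = r_corr · t^b with b = 0.813 (zinc, B1)
  D(5) = 4.97 × 5^0.813 = 4.97 × 3.701 = 18.39 μm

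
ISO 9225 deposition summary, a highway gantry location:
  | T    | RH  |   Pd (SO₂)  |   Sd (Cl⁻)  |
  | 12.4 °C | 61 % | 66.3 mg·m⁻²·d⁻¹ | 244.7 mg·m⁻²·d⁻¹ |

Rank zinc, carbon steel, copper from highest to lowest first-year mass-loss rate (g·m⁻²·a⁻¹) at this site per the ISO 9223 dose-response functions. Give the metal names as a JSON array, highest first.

zinc: T>10 °C ⇒ hinge -0.071·(12.4−10) = -0.1704
  sulphur-dioxide contribution → 1.139 μm/a
  chloride contribution → 1.88 μm/a
  ⇒ r_corr(zinc) = 3.02 μm/a
  mass loss = 3.02 μm/a × 7.14 g/cm³ = 21.56 g·m⁻²·a⁻¹
carbon steel: temperature factor f = -0.054·(2.4) = -0.1296
  sulphur-dioxide contribution → 46.64 μm/a
  chloride contribution → 37.95 μm/a
  ⇒ r_corr(carbon steel) = 84.58 μm/a
  mass loss = 84.58 μm/a × 7.85 g/cm³ = 664 g·m⁻²·a⁻¹
copper: temperature factor f = -0.080·(2.4) = -0.1920
  sulphur-dioxide contribution → 0.4759 μm/a
  chloride contribution → 0.7469 μm/a
  ⇒ r_corr(copper) = 1.223 μm/a
  mass loss = 1.223 μm/a × 8.96 g/cm³ = 10.96 g·m⁻²·a⁻¹
Ordering by g·m⁻²·a⁻¹: carbon steel (664) > zinc (21.6) > copper (11)

["carbon steel", "zinc", "copper"]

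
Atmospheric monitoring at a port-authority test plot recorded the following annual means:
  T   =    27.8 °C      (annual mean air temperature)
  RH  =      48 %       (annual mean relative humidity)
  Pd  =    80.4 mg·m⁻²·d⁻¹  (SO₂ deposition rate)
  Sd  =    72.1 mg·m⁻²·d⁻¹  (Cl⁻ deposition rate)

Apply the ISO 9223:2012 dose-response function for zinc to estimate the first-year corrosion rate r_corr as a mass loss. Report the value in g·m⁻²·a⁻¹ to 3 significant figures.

r_corr = 24.0 g·m⁻²·a⁻¹

zinc: T>10 °C ⇒ hinge -0.071·(27.8−10) = -1.2638
  Pd branch = 0.0129·Pd^0.44·e^(0.046·RH+f) = 0.2285 μm/a
  Cl⁻ term: 0.0175·72.1^0.57·exp(0.008·48+0.085·27.8) = 3.127
  r_corr = 0.2285 + 3.127 = 3.355 μm/a
Convert to mass loss: 3.355 μm/a × 7.14 g/cm³ = 23.96 g·m⁻²·a⁻¹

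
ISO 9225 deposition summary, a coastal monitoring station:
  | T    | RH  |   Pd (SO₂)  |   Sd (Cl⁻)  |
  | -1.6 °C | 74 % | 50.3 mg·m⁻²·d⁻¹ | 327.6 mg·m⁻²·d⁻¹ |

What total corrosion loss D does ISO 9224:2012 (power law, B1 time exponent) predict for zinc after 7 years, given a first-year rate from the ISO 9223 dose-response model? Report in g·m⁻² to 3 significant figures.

D(7) = 74.7 g·m⁻²

zinc: temperature factor f = +0.038·(-11.6) = -0.4408
  sulphur-dioxide contribution → 1.4 μm/a
  chloride contribution → 0.7496 μm/a
  total first-year rate 2.15 μm/a
ISO 9224: D(t) = r_corr · t^b with b = 0.813 (zinc, B1)
  D(7) = 2.15 × 7^0.813 = 2.15 × 4.865 = 10.46 μm
  Mass loss = 10.46 μm × 7.14 g/cm³ = 74.67 g·m⁻²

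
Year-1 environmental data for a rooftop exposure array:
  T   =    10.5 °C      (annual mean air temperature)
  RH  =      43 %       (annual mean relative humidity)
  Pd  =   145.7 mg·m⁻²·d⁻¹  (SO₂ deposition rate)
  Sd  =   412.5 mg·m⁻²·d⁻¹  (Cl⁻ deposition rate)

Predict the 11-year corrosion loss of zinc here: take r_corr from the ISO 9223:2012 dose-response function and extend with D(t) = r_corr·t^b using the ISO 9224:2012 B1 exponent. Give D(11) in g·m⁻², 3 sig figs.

zinc: T>10 °C ⇒ hinge -0.071·(10.5−10) = -0.0355
  sulphur-dioxide contribution → 0.8056 μm/a
  chloride contribution → 1.866 μm/a
  ⇒ r_corr(zinc) = 2.671 μm/a
Long-term exponent b (ISO 9224 Table 2, B1) = 0.813
  D(11) = 2.671 × 11^0.813 = 2.671 × 7.025 = 18.77 μm
  Mass loss = 18.77 μm × 7.14 g/cm³ = 134 g·m⁻²

D(11) = 134 g·m⁻²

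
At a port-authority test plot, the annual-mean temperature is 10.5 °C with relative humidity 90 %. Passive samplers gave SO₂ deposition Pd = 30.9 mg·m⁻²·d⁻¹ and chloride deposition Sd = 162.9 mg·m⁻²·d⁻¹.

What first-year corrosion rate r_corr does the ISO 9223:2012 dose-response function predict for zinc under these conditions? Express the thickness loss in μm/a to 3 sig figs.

r_corr = 5.14 μm/a

zinc: temperature factor f = -0.071·(0.5) = -0.0355
  Pd branch = 0.0129·Pd^0.44·e^(0.046·RH+f) = 3.538 μm/a
  Cl⁻ term: 0.0175·162.9^0.57·exp(0.008·90+0.085·10.5) = 1.6
  sum: 3.538 + 1.6 → r_corr = 5.138 μm/a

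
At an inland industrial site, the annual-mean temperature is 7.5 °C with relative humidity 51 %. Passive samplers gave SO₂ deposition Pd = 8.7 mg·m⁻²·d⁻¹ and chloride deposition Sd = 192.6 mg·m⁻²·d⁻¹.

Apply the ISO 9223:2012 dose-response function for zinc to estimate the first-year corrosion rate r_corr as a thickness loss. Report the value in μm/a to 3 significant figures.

r_corr = 1.32 μm/a

zinc: T≤10 °C ⇒ hinge +0.038·(7.5−10) = -0.0950
  sulphur-dioxide contribution → 0.3174 μm/a
  chloride contribution → 0.9985 μm/a
  ⇒ r_corr(zinc) = 1.316 μm/a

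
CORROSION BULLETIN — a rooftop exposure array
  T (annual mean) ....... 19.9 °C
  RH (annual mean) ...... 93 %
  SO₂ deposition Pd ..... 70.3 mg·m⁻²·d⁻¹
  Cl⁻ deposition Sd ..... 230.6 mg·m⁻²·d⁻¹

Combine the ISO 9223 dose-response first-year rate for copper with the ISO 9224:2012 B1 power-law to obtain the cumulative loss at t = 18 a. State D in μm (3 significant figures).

copper: f(T) = -0.080·(T−10) [T>10 °C] = -0.7920
  Pd branch = 0.0053·Pd^0.26·e^(0.059·RH+f) = 1.752 μm/a
  Cl⁻ term: 0.01025·230.6^0.27·exp(0.036·93+0.049·19.9) = 3.359
  r_corr = 1.752 + 3.359 = 5.111 μm/a
Power-law: D(18) = r_corr · 18^0.667
  D(18) = 5.111 × 18^0.667 = 5.111 × 6.875 = 35.14 μm

D(18) = 35.1 μm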